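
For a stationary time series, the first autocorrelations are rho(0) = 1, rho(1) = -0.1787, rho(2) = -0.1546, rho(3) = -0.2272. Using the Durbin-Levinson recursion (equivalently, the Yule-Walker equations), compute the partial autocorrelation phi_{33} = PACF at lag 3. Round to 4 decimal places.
\phi_{33} = -0.3160

The PACF at lag k is phi_{kk}, the last component of the solution
to the Yule-Walker system G_k phi = r_k where
  (G_k)_{ij} = rho(|i - j|), (r_k)_i = rho(i), i,j = 1..k.
Equivalently, Durbin-Levinson gives phi_{kk} iteratively:
  phi_{11} = rho(1)
  phi_{kk} = [rho(k) - sum_{j=1..k-1} phi_{k-1,j} rho(k-j)]
            / [1 - sum_{j=1..k-1} phi_{k-1,j} rho(j)],
  phi_{k,j} = phi_{k-1,j} - phi_{kk} phi_{k-1,k-j},  j = 1..k-1.
Step k = 1:
  phi_11 = rho(1) = -0.1787.
Step k = 2:
  phi_22 = [rho(2) - phi_11 rho(1)] / [1 - phi_11 rho(1)] = [-0.1546 - (-0.1787)(-0.1787)] / [1 - (-0.1787)(-0.1787)]
         = -0.18653369 / 0.96806631 = -0.192687.
  Update: phi_21 = phi_11 - phi_22 phi_11 = -0.1787 - (-0.192687)(-0.1787) = -0.213133.
Step k = 3:
  phi_33 = [rho(3) - phi_21 rho(2) - phi_22 rho(1)] / [1 - phi_21 rho(1) - phi_22 rho(2)]
    numerator   = -0.2272 - (-0.213133)(-0.1546) - (-0.192687)(-0.1787) = -0.29458353
    denominator = 1 - (-0.213133)(-0.1787) - (-0.192687)(-0.1546) = 0.93212371
  phi_33 = -0.29458353 / 0.93212371 = -0.316.
Therefore phi_{33} = -0.3160.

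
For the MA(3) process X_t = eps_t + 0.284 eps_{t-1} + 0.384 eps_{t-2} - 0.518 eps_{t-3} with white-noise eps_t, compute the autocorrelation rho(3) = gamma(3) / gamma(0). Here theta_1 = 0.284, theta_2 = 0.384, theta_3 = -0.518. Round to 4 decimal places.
\rho(3) = -0.3462

For an MA(q) process with theta_0 = 1, the autocovariance is
  gamma(k) = sigma^2 * sum_{i=0..q-k} theta_i * theta_{i+k},
and rho(k) = gamma(k) / gamma(0). Sigma^2 cancels.
  numerator   = (1)*(-0.518) = -0.518.
  denominator = (1)^2 + (0.284)^2 + (0.384)^2 + (-0.518)^2 = 1.496436.
  rho(3) = -0.518 / 1.496436 = -0.3462.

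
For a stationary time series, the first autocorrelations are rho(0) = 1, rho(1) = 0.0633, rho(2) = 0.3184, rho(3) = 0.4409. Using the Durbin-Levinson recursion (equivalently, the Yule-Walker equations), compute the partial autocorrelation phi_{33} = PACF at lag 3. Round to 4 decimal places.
\phi_{33} = 0.4540

The PACF at lag k is phi_{kk}, the last component of the solution
to the Yule-Walker system G_k phi = r_k where
  (G_k)_{ij} = rho(|i - j|), (r_k)_i = rho(i), i,j = 1..k.
Equivalently, Durbin-Levinson gives phi_{kk} iteratively:
  phi_{11} = rho(1)
  phi_{kk} = [rho(k) - sum_{j=1..k-1} phi_{k-1,j} rho(k-j)]
            / [1 - sum_{j=1..k-1} phi_{k-1,j} rho(j)],
  phi_{k,j} = phi_{k-1,j} - phi_{kk} phi_{k-1,k-j},  j = 1..k-1.
Step k = 1:
  phi_11 = rho(1) = 0.0633.
Step k = 2:
  phi_22 = [rho(2) - phi_11 rho(1)] / [1 - phi_11 rho(1)] = [0.3184 - (0.0633)(0.0633)] / [1 - (0.0633)(0.0633)]
         = 0.31439311 / 0.99599311 = 0.315658.
  Update: phi_21 = phi_11 - phi_22 phi_11 = 0.0633 - (0.315658)(0.0633) = 0.043319.
Step k = 3:
  phi_33 = [rho(3) - phi_21 rho(2) - phi_22 rho(1)] / [1 - phi_21 rho(1) - phi_22 rho(2)]
    numerator   = 0.4409 - (0.043319)(0.3184) - (0.315658)(0.0633) = 0.40712613
    denominator = 1 - (0.043319)(0.0633) - (0.315658)(0.3184) = 0.89675244
  phi_33 = 0.40712613 / 0.89675244 = 0.454.
Therefore phi_{33} = 0.4540.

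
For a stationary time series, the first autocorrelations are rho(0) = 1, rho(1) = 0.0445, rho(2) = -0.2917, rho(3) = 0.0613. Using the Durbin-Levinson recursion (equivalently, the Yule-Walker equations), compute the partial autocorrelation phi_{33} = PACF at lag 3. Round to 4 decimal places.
\phi_{33} = 0.1000

The PACF at lag k is phi_{kk}, the last component of the solution
to the Yule-Walker system G_k phi = r_k where
  (G_k)_{ij} = rho(|i - j|), (r_k)_i = rho(i), i,j = 1..k.
Equivalently, Durbin-Levinson gives phi_{kk} iteratively:
  phi_{11} = rho(1)
  phi_{kk} = [rho(k) - sum_{j=1..k-1} phi_{k-1,j} rho(k-j)]
            / [1 - sum_{j=1..k-1} phi_{k-1,j} rho(j)],
  phi_{k,j} = phi_{k-1,j} - phi_{kk} phi_{k-1,k-j},  j = 1..k-1.
Step k = 1:
  phi_11 = rho(1) = 0.0445.
Step k = 2:
  phi_22 = [rho(2) - phi_11 rho(1)] / [1 - phi_11 rho(1)] = [-0.2917 - (0.0445)(0.0445)] / [1 - (0.0445)(0.0445)]
         = -0.29368025 / 0.99801975 = -0.294263.
  Update: phi_21 = phi_11 - phi_22 phi_11 = 0.0445 - (-0.294263)(0.0445) = 0.057595.
Step k = 3:
  phi_33 = [rho(3) - phi_21 rho(2) - phi_22 rho(1)] / [1 - phi_21 rho(1) - phi_22 rho(2)]
    numerator   = 0.0613 - (0.057595)(-0.2917) - (-0.294263)(0.0445) = 0.09119508
    denominator = 1 - (0.057595)(0.0445) - (-0.294263)(-0.2917) = 0.91160053
  phi_33 = 0.09119508 / 0.91160053 = 0.1.
Therefore phi_{33} = 0.1000.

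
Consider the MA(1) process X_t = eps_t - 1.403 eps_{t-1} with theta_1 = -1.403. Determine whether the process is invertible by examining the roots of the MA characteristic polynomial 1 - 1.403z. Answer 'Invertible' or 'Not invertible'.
\text{Not invertible}

The MA(q) characteristic polynomial is P(z) = 1 - 1.403z.
Invertibility requires all roots to lie outside the unit circle, i.e. |z| > 1 for every root.
This is linear in z: 1 + (-1.403) z = 0  =>  z = -1/(-1.403) = 0.712758,  |z| = 0.712758.
Moduli of all roots: 0.7128.
All moduli strictly greater than 1? No.
Verdict: Not invertible.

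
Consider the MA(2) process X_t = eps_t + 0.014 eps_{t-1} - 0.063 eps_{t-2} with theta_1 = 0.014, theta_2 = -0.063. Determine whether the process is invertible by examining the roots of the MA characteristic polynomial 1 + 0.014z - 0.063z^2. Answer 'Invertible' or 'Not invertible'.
\text{Invertible}

The MA(q) characteristic polynomial is P(z) = 1 + 0.014z - 0.063z^2.
Invertibility requires all roots to lie outside the unit circle, i.e. |z| > 1 for every root.
Set 1 + (0.014) z + (-0.063) z^2 = 0, i.e. a z^2 + b z + c = 0 with a = -0.063, b = 0.014, c = 1.
Discriminant D = b^2 - 4ac = (0.014)^2 - 4*(-0.063)*1 = 0.000196 - (-0.252) = 0.252196.
D >= 0, so the roots are real: z = (-b +/- sqrt(D)) / (2a) = (-0.014 +/- 0.502191) / (-0.126).
  z_1 = (-0.014 + 0.502191) / (-0.126) = -3.8745,   |z_1| = 3.8745.
  z_2 = (-0.014 - 0.502191) / (-0.126) = 4.0968,   |z_2| = 4.0968.
Moduli of all roots: 3.8745, 4.0968.
All moduli strictly greater than 1? Yes.
Verdict: Invertible.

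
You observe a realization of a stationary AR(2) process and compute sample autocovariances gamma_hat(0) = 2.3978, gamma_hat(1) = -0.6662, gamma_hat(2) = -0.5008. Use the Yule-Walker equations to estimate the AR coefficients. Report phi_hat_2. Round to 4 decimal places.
\hat\phi_{2} = -0.3100

The Yule-Walker equations for an AR(p) process read, in matrix form,
  Gamma_p phi = r_p,   with   (Gamma_p)_{ij} = gamma(|i - j|),
                       (r_p)_i = gamma(i),   i,j = 1..p.
Substitute the sample gammas (Toeplitz matrix and right-hand side of size 2):
  Gamma_p = [[2.3978, -0.6662], [-0.6662, 2.3978]]
  r_p     = [-0.6662, -0.5008]
Written out:
  2.3978 phi_1 - 0.6662 phi_2 = -0.6662
  -0.6662 phi_1 + 2.3978 phi_2 = -0.5008
Solve by Cramer's rule:
  det = gamma(0)^2 - gamma(1)^2 = (2.3978)^2 - (-0.6662)^2 = 5.74944484 - 0.44382244 = 5.3056224
  phi_hat_1 = [gamma(1) gamma(0) - gamma(1) gamma(2)] / det = [(-0.6662)(2.3978) - (-0.6662)(-0.5008)] / 5.3056224 = -1.93104732 / 5.3056224 = -0.364
  phi_hat_2 = [gamma(0) gamma(2) - gamma(1)^2] / det = [(2.3978)(-0.5008) - (-0.6662)^2] / 5.3056224 = -1.64464068 / 5.3056224 = -0.31
So phi_hat = [-0.3640, -0.3100].
Therefore phi_hat_2 = -0.3100.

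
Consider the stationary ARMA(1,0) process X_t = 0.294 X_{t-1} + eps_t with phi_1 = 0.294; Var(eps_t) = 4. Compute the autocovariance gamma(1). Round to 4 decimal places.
\gamma(1) = 1.2873

Multiply the model equation by X_{t-k} and take expectations. With theta_0 = psi_0 = 1 and psi_j the MA(infinity) weights, this gives
  gamma(k) - sum_i phi_i gamma(k-i) = c_k,
  c_k = sigma^2 * sum_{j=k..q} theta_j psi_{j-k}   (c_k = 0 for k > q),
using gamma(-m) = gamma(m).
Pure AR (q = 0): c_0 = sigma^2 = 4, c_k = 0 for k >= 1.
Equations for k = 0 and k = 1 (AR order 1):
  gamma(0) = phi_1 gamma(1) + c_0
  gamma(1) = phi_1 gamma(0) + c_1
Substituting the second into the first: gamma(0) (1 - phi_1^2) = c_0 + phi_1 c_1, so
  gamma(0) = c_0 / (1 - phi_1^2) = 4 / (1 - (0.294)^2) = 4 / 0.913564 = 4.378456.
  gamma(1) = phi_1 gamma(0) = (0.294)(4.378456) = 1.287266.
Therefore gamma(1) = 1.2873 (to 4 decimal places).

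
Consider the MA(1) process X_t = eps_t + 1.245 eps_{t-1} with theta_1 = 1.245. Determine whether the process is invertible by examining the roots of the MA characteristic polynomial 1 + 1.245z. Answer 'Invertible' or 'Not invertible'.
\text{Not invertible}

The MA(q) characteristic polynomial is P(z) = 1 + 1.245z.
Invertibility requires all roots to lie outside the unit circle, i.e. |z| > 1 for every root.
This is linear in z: 1 + (1.245) z = 0  =>  z = -1/(1.245) = -0.803213,  |z| = 0.803213.
Moduli of all roots: 0.8032.
All moduli strictly greater than 1? No.
Verdict: Not invertible.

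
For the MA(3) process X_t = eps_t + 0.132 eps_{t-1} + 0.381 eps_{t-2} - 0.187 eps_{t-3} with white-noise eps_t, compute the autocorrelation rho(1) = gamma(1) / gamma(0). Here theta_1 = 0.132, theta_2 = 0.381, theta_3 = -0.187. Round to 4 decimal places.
\rho(1) = 0.0927

For an MA(q) process with theta_0 = 1, the autocovariance is
  gamma(k) = sigma^2 * sum_{i=0..q-k} theta_i * theta_{i+k},
and rho(k) = gamma(k) / gamma(0). Sigma^2 cancels.
  numerator   = (1)*(0.132) + (0.132)*(0.381) + (0.381)*(-0.187) = 0.111045.
  denominator = (1)^2 + (0.132)^2 + (0.381)^2 + (-0.187)^2 = 1.197554.
  rho(1) = 0.111045 / 1.197554 = 0.0927.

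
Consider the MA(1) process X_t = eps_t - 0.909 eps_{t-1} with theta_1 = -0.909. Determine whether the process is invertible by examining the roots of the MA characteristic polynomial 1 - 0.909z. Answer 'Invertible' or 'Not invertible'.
\text{Invertible}

The MA(q) characteristic polynomial is P(z) = 1 - 0.909z.
Invertibility requires all roots to lie outside the unit circle, i.e. |z| > 1 for every root.
This is linear in z: 1 + (-0.909) z = 0  =>  z = -1/(-0.909) = 1.10011,  |z| = 1.10011.
Moduli of all roots: 1.1001.
All moduli strictly greater than 1? Yes.
Verdict: Invertible.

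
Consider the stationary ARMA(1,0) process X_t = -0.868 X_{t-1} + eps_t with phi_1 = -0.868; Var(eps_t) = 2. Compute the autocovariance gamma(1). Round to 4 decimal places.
\gamma(1) = -7.0404

Multiply the model equation by X_{t-k} and take expectations. With theta_0 = psi_0 = 1 and psi_j the MA(infinity) weights, this gives
  gamma(k) - sum_i phi_i gamma(k-i) = c_k,
  c_k = sigma^2 * sum_{j=k..q} theta_j psi_{j-k}   (c_k = 0 for k > q),
using gamma(-m) = gamma(m).
Pure AR (q = 0): c_0 = sigma^2 = 2, c_k = 0 for k >= 1.
Equations for k = 0 and k = 1 (AR order 1):
  gamma(0) = phi_1 gamma(1) + c_0
  gamma(1) = phi_1 gamma(0) + c_1
Substituting the second into the first: gamma(0) (1 - phi_1^2) = c_0 + phi_1 c_1, so
  gamma(0) = c_0 / (1 - phi_1^2) = 2 / (1 - (-0.868)^2) = 2 / 0.246576 = 8.111089.
  gamma(1) = phi_1 gamma(0) = (-0.868)(8.111089) = -7.040426.
Therefore gamma(1) = -7.0404 (to 4 decimal places).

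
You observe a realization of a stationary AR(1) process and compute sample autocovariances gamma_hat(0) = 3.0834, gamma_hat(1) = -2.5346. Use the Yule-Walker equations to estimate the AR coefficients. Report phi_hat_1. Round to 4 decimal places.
\hat\phi_{1} = -0.8220

The Yule-Walker equations for an AR(p) process read, in matrix form,
  Gamma_p phi = r_p,   with   (Gamma_p)_{ij} = gamma(|i - j|),
                       (r_p)_i = gamma(i),   i,j = 1..p.
Substitute the sample gammas (Toeplitz matrix and right-hand side of size 1):
  Gamma_p = [[3.0834]]
  r_p     = [-2.5346]
With p = 1 this is the single equation gamma(0) phi_1 = gamma(1):
  phi_hat_1 = gamma(1) / gamma(0) = -2.5346 / 3.0834 = -0.8220.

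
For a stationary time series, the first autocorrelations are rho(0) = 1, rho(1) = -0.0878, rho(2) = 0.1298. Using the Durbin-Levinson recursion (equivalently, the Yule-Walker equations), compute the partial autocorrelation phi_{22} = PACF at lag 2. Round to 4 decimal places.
\phi_{22} = 0.1230

The PACF at lag k is phi_{kk}, the last component of the solution
to the Yule-Walker system G_k phi = r_k where
  (G_k)_{ij} = rho(|i - j|), (r_k)_i = rho(i), i,j = 1..k.
Equivalently, Durbin-Levinson gives phi_{kk} iteratively:
  phi_{11} = rho(1)
  phi_{kk} = [rho(k) - sum_{j=1..k-1} phi_{k-1,j} rho(k-j)]
            / [1 - sum_{j=1..k-1} phi_{k-1,j} rho(j)],
  phi_{k,j} = phi_{k-1,j} - phi_{kk} phi_{k-1,k-j},  j = 1..k-1.
Step k = 1:
  phi_11 = rho(1) = -0.0878.
Step k = 2:
  phi_22 = [rho(2) - phi_11 rho(1)] / [1 - phi_11 rho(1)] = [0.1298 - (-0.0878)(-0.0878)] / [1 - (-0.0878)(-0.0878)]
         = 0.12209116 / 0.99229116 = 0.123.
Therefore phi_{22} = 0.1230.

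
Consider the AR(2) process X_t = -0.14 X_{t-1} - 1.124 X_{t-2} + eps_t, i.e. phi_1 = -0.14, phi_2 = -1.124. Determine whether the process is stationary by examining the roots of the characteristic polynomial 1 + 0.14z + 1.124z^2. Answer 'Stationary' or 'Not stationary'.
\text{Not stationary}

The AR(p) characteristic polynomial is P(z) = 1 + 0.14z + 1.124z^2.
Stationarity requires all roots to lie outside the unit circle, i.e. |z| > 1 for every root.
Set 1 + (0.14) z + (1.124) z^2 = 0, i.e. a z^2 + b z + c = 0 with a = 1.124, b = 0.14, c = 1.
Discriminant D = b^2 - 4ac = (0.14)^2 - 4*(1.124)*1 = 0.0196 - (4.496) = -4.4764.
D < 0, so the roots are the complex-conjugate pair z = (-b +/- i sqrt(-D)) / (2a) = -0.0623 +/- 0.9412i.
For a conjugate pair |z|^2 = z * conj(z) = (product of roots) = c/a = 1/(1.124) = 0.88968, so |z| = sqrt(0.88968) = 0.9432 for both roots.
Moduli of all roots: 0.9432, 0.9432.
All moduli strictly greater than 1? No.
Verdict: Not stationary.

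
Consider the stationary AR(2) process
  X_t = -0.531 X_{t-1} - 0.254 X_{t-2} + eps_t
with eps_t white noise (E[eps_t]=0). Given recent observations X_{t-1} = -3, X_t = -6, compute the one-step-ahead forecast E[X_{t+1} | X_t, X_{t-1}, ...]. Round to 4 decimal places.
E[X_{t+1} \mid \mathcal F_t] = 3.9480

For an AR(p) model X_t = c + sum_i phi_i X_{t-i} + eps_t, the
one-step-ahead conditional mean is
  E[X_{t+1} | X_t, ...] = c + sum_i phi_i X_{t+1-i}.
Substitute known values:
  E[X_{t+1} | ...] = (-0.531) * (-6) + (-0.254) * (-3)
                   = 3.9480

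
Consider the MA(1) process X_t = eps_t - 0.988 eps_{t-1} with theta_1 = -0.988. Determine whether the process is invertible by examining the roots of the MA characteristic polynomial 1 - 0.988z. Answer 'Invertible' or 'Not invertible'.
\text{Invertible}

The MA(q) characteristic polynomial is P(z) = 1 - 0.988z.
Invertibility requires all roots to lie outside the unit circle, i.e. |z| > 1 for every root.
This is linear in z: 1 + (-0.988) z = 0  =>  z = -1/(-0.988) = 1.012146,  |z| = 1.012146.
Moduli of all roots: 1.0121.
All moduli strictly greater than 1? Yes.
Verdict: Invertible.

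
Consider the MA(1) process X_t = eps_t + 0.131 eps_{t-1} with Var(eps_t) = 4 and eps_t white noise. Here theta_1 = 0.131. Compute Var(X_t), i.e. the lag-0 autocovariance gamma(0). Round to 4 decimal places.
\gamma(0) = 4.0686

For an MA(q) process X_t = eps_t + sum_i theta_i eps_{t-i} with
Var(eps_t) = sigma^2, the variance is
  gamma(0) = sigma^2 * (1 + sum_i theta_i^2).
  sum_i theta_i^2 = (0.131)^2 = 0.017161.
  gamma(0) = 4 * (1 + 0.017161) = 4 * 1.017161 = 4.068644, which rounds to 4.0686.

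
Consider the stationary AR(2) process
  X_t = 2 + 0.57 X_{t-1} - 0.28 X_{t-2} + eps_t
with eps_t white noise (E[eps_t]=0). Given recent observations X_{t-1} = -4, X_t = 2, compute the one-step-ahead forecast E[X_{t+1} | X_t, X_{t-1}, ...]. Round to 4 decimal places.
E[X_{t+1} \mid \mathcal F_t] = 4.2600

For an AR(p) model X_t = c + sum_i phi_i X_{t-i} + eps_t, the
one-step-ahead conditional mean is
  E[X_{t+1} | X_t, ...] = c + sum_i phi_i X_{t+1-i}.
Substitute known values:
  E[X_{t+1} | ...] = 2 + (0.57) * (2) + (-0.28) * (-4)
                   = 4.2600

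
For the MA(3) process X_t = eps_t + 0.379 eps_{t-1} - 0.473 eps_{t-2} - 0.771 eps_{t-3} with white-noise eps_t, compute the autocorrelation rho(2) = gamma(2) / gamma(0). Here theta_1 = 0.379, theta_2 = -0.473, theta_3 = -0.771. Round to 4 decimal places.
\rho(2) = -0.3901

For an MA(q) process with theta_0 = 1, the autocovariance is
  gamma(k) = sigma^2 * sum_{i=0..q-k} theta_i * theta_{i+k},
and rho(k) = gamma(k) / gamma(0). Sigma^2 cancels.
  numerator   = (1)*(-0.473) + (0.379)*(-0.771) = -0.765209.
  denominator = (1)^2 + (0.379)^2 + (-0.473)^2 + (-0.771)^2 = 1.961811.
  rho(2) = -0.765209 / 1.961811 = -0.3901.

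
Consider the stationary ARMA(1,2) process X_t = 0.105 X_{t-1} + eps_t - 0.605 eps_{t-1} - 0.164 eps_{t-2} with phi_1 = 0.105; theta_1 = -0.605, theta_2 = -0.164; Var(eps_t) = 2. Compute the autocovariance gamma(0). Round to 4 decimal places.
\gamma(0) = 2.5948

Multiply the model equation by X_{t-k} and take expectations. With theta_0 = psi_0 = 1 and psi_j the MA(infinity) weights, this gives
  gamma(k) - sum_i phi_i gamma(k-i) = c_k,
  c_k = sigma^2 * sum_{j=k..q} theta_j psi_{j-k}   (c_k = 0 for k > q),
using gamma(-m) = gamma(m).
psi-weights needed (psi_j = theta_j + sum_i phi_i psi_{j-i}):
  psi_1 = theta_1 + phi_1 = -0.605 + (0.105) = -0.5
  psi_2 = theta_2 + phi_1 psi_1 = -0.164 + (0.105)(-0.5) = -0.2165
Right-hand sides:
  c_0 = sigma^2 (1 + theta_1 psi_1 + theta_2 psi_2) = 2 * (1 + (-0.605)(-0.5) + (-0.164)(-0.2165)) = 2 * 1.338006 = 2.676012
  c_1 = sigma^2 (theta_1 + theta_2 psi_1) = 2 * (-0.605 + (-0.164)(-0.5)) = -1.046
  c_2 = sigma^2 theta_2 = 2 * (-0.164) = -0.328
Equations for k = 0 and k = 1 (AR order 1):
  gamma(0) = phi_1 gamma(1) + c_0
  gamma(1) = phi_1 gamma(0) + c_1
Substituting the second into the first: gamma(0) (1 - phi_1^2) = c_0 + phi_1 c_1, so
  gamma(0) = (c_0 + phi_1 c_1) / (1 - phi_1^2) = (2.676012 + (0.105)(-1.046)) / (1 - (0.105)^2) = 2.566182 / 0.988975 = 2.59479.
Therefore gamma(0) = 2.5948 (to 4 decimal places).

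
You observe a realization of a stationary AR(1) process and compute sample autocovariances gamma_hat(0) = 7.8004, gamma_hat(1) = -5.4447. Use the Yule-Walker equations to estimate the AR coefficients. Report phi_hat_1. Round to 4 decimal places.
\hat\phi_{1} = -0.6980

The Yule-Walker equations for an AR(p) process read, in matrix form,
  Gamma_p phi = r_p,   with   (Gamma_p)_{ij} = gamma(|i - j|),
                       (r_p)_i = gamma(i),   i,j = 1..p.
Substitute the sample gammas (Toeplitz matrix and right-hand side of size 1):
  Gamma_p = [[7.8004]]
  r_p     = [-5.4447]
With p = 1 this is the single equation gamma(0) phi_1 = gamma(1):
  phi_hat_1 = gamma(1) / gamma(0) = -5.4447 / 7.8004 = -0.6980.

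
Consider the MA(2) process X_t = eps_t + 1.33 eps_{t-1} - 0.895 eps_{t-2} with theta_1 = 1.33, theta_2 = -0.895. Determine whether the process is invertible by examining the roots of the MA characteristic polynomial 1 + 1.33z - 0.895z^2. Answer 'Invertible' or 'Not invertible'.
\text{Not invertible}

The MA(q) characteristic polynomial is P(z) = 1 + 1.33z - 0.895z^2.
Invertibility requires all roots to lie outside the unit circle, i.e. |z| > 1 for every root.
Set 1 + (1.33) z + (-0.895) z^2 = 0, i.e. a z^2 + b z + c = 0 with a = -0.895, b = 1.33, c = 1.
Discriminant D = b^2 - 4ac = (1.33)^2 - 4*(-0.895)*1 = 1.7689 - (-3.58) = 5.3489.
D >= 0, so the roots are real: z = (-b +/- sqrt(D)) / (2a) = (-1.33 +/- 2.312769) / (-1.79).
  z_1 = (-1.33 + 2.312769) / (-1.79) = -0.549,   |z_1| = 0.549.
  z_2 = (-1.33 - 2.312769) / (-1.79) = 2.0351,   |z_2| = 2.0351.
Moduli of all roots: 0.5490, 2.0351.
All moduli strictly greater than 1? No.
Verdict: Not invertible.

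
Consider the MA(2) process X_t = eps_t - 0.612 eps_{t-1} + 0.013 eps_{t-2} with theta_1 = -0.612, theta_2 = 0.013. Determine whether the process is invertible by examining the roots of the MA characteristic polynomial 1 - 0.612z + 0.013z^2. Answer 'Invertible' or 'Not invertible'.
\text{Invertible}

The MA(q) characteristic polynomial is P(z) = 1 - 0.612z + 0.013z^2.
Invertibility requires all roots to lie outside the unit circle, i.e. |z| > 1 for every root.
Set 1 + (-0.612) z + (0.013) z^2 = 0, i.e. a z^2 + b z + c = 0 with a = 0.013, b = -0.612, c = 1.
Discriminant D = b^2 - 4ac = (-0.612)^2 - 4*(0.013)*1 = 0.374544 - (0.052) = 0.322544.
D >= 0, so the roots are real: z = (-b +/- sqrt(D)) / (2a) = (0.612 +/- 0.56793) / (0.026).
  z_1 = (0.612 + 0.56793) / (0.026) = 45.3819,   |z_1| = 45.3819.
  z_2 = (0.612 - 0.56793) / (0.026) = 1.695,   |z_2| = 1.695.
Moduli of all roots: 45.3819, 1.6950.
All moduli strictly greater than 1? Yes.
Verdict: Invertible.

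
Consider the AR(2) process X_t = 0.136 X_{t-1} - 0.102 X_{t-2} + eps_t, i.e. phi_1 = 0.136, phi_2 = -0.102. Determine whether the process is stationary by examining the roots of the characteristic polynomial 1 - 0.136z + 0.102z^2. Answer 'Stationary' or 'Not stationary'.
\text{Stationary}

The AR(p) characteristic polynomial is P(z) = 1 - 0.136z + 0.102z^2.
Stationarity requires all roots to lie outside the unit circle, i.e. |z| > 1 for every root.
Set 1 + (-0.136) z + (0.102) z^2 = 0, i.e. a z^2 + b z + c = 0 with a = 0.102, b = -0.136, c = 1.
Discriminant D = b^2 - 4ac = (-0.136)^2 - 4*(0.102)*1 = 0.018496 - (0.408) = -0.389504.
D < 0, so the roots are the complex-conjugate pair z = (-b +/- i sqrt(-D)) / (2a) = 0.6667 +/- 3.0593i.
For a conjugate pair |z|^2 = z * conj(z) = (product of roots) = c/a = 1/(0.102) = 9.803922, so |z| = sqrt(9.803922) = 3.1311 for both roots.
Moduli of all roots: 3.1311, 3.1311.
All moduli strictly greater than 1? Yes.
Verdict: Stationary.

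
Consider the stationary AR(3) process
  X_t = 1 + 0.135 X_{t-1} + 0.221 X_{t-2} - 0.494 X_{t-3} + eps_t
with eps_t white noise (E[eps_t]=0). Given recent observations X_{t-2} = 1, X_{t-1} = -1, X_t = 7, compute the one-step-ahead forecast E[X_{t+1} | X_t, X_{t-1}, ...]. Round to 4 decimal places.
E[X_{t+1} \mid \mathcal F_t] = 1.2300

For an AR(p) model X_t = c + sum_i phi_i X_{t-i} + eps_t, the
one-step-ahead conditional mean is
  E[X_{t+1} | X_t, ...] = c + sum_i phi_i X_{t+1-i}.
Substitute known values:
  E[X_{t+1} | ...] = 1 + (0.135) * (7) + (0.221) * (-1) + (-0.494) * (1)
                   = 1.2300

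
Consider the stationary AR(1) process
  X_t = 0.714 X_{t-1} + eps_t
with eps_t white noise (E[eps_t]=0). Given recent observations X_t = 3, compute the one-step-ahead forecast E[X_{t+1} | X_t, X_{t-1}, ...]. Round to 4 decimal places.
E[X_{t+1} \mid \mathcal F_t] = 2.1420

For an AR(p) model X_t = c + sum_i phi_i X_{t-i} + eps_t, the
one-step-ahead conditional mean is
  E[X_{t+1} | X_t, ...] = c + sum_i phi_i X_{t+1-i}.
Substitute known values:
  E[X_{t+1} | ...] = (0.714) * (3)
                   = 2.1420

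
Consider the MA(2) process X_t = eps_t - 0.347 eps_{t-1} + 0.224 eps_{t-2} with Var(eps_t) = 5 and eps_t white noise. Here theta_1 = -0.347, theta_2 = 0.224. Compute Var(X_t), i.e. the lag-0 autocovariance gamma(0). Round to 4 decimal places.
\gamma(0) = 5.8529

For an MA(q) process X_t = eps_t + sum_i theta_i eps_{t-i} with
Var(eps_t) = sigma^2, the variance is
  gamma(0) = sigma^2 * (1 + sum_i theta_i^2).
  sum_i theta_i^2 = (-0.347)^2 + (0.224)^2 = 0.120409 + 0.050176 = 0.170585.
  gamma(0) = 5 * (1 + 0.170585) = 5 * 1.170585 = 5.852925, which rounds to 5.8529.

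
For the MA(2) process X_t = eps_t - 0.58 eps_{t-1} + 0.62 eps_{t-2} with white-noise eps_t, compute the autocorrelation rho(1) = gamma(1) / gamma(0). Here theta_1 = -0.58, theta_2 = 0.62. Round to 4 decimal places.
\rho(1) = -0.5460

For an MA(q) process with theta_0 = 1, the autocovariance is
  gamma(k) = sigma^2 * sum_{i=0..q-k} theta_i * theta_{i+k},
and rho(k) = gamma(k) / gamma(0). Sigma^2 cancels.
  numerator   = (1)*(-0.58) + (-0.58)*(0.62) = -0.9396.
  denominator = (1)^2 + (-0.58)^2 + (0.62)^2 = 1.7208.
  rho(1) = -0.9396 / 1.7208 = -0.5460.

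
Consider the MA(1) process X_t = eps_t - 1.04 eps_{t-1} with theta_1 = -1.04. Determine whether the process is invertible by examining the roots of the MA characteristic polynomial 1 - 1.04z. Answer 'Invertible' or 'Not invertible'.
\text{Not invertible}

The MA(q) characteristic polynomial is P(z) = 1 - 1.04z.
Invertibility requires all roots to lie outside the unit circle, i.e. |z| > 1 for every root.
This is linear in z: 1 + (-1.04) z = 0  =>  z = -1/(-1.04) = 0.961538,  |z| = 0.961538.
Moduli of all roots: 0.9615.
All moduli strictly greater than 1? No.
Verdict: Not invertible.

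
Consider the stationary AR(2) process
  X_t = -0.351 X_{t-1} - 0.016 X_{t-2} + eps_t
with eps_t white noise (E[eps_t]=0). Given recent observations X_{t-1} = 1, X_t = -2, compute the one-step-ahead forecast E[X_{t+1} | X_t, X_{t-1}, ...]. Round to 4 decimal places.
E[X_{t+1} \mid \mathcal F_t] = 0.6860

For an AR(p) model X_t = c + sum_i phi_i X_{t-i} + eps_t, the
one-step-ahead conditional mean is
  E[X_{t+1} | X_t, ...] = c + sum_i phi_i X_{t+1-i}.
Substitute known values:
  E[X_{t+1} | ...] = (-0.351) * (-2) + (-0.016) * (1)
                   = 0.6860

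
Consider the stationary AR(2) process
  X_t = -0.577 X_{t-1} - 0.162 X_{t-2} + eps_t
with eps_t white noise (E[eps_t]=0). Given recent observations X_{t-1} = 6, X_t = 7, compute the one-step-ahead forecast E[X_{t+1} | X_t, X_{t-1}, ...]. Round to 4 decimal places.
E[X_{t+1} \mid \mathcal F_t] = -5.0110

For an AR(p) model X_t = c + sum_i phi_i X_{t-i} + eps_t, the
one-step-ahead conditional mean is
  E[X_{t+1} | X_t, ...] = c + sum_i phi_i X_{t+1-i}.
Substitute known values:
  E[X_{t+1} | ...] = (-0.577) * (7) + (-0.162) * (6)
                   = -5.0110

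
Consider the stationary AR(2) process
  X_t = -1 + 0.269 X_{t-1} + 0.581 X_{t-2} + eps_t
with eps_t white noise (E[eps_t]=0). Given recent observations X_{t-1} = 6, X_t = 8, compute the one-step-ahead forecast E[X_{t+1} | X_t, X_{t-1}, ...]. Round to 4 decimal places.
E[X_{t+1} \mid \mathcal F_t] = 4.6380

For an AR(p) model X_t = c + sum_i phi_i X_{t-i} + eps_t, the
one-step-ahead conditional mean is
  E[X_{t+1} | X_t, ...] = c + sum_i phi_i X_{t+1-i}.
Substitute known values:
  E[X_{t+1} | ...] = -1 + (0.269) * (8) + (0.581) * (6)
                   = 4.6380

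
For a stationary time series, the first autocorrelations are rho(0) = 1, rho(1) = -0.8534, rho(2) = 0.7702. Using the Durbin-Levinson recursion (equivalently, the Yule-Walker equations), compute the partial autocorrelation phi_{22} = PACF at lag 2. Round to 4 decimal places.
\phi_{22} = 0.1542

The PACF at lag k is phi_{kk}, the last component of the solution
to the Yule-Walker system G_k phi = r_k where
  (G_k)_{ij} = rho(|i - j|), (r_k)_i = rho(i), i,j = 1..k.
Equivalently, Durbin-Levinson gives phi_{kk} iteratively:
  phi_{11} = rho(1)
  phi_{kk} = [rho(k) - sum_{j=1..k-1} phi_{k-1,j} rho(k-j)]
            / [1 - sum_{j=1..k-1} phi_{k-1,j} rho(j)],
  phi_{k,j} = phi_{k-1,j} - phi_{kk} phi_{k-1,k-j},  j = 1..k-1.
Step k = 1:
  phi_11 = rho(1) = -0.8534.
Step k = 2:
  phi_22 = [rho(2) - phi_11 rho(1)] / [1 - phi_11 rho(1)] = [0.7702 - (-0.8534)(-0.8534)] / [1 - (-0.8534)(-0.8534)]
         = 0.04190844 / 0.27170844 = 0.1542.
Therefore phi_{22} = 0.1542.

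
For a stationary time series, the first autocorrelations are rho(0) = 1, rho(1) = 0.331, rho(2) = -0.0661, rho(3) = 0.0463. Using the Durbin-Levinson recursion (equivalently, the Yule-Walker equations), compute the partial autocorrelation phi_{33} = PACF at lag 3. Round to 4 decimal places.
\phi_{33} = 0.1610

The PACF at lag k is phi_{kk}, the last component of the solution
to the Yule-Walker system G_k phi = r_k where
  (G_k)_{ij} = rho(|i - j|), (r_k)_i = rho(i), i,j = 1..k.
Equivalently, Durbin-Levinson gives phi_{kk} iteratively:
  phi_{11} = rho(1)
  phi_{kk} = [rho(k) - sum_{j=1..k-1} phi_{k-1,j} rho(k-j)]
            / [1 - sum_{j=1..k-1} phi_{k-1,j} rho(j)],
  phi_{k,j} = phi_{k-1,j} - phi_{kk} phi_{k-1,k-j},  j = 1..k-1.
Step k = 1:
  phi_11 = rho(1) = 0.331.
Step k = 2:
  phi_22 = [rho(2) - phi_11 rho(1)] / [1 - phi_11 rho(1)] = [-0.0661 - (0.331)(0.331)] / [1 - (0.331)(0.331)]
         = -0.175661 / 0.890439 = -0.197275.
  Update: phi_21 = phi_11 - phi_22 phi_11 = 0.331 - (-0.197275)(0.331) = 0.396298.
Step k = 3:
  phi_33 = [rho(3) - phi_21 rho(2) - phi_22 rho(1)] / [1 - phi_21 rho(1) - phi_22 rho(2)]
    numerator   = 0.0463 - (0.396298)(-0.0661) - (-0.197275)(0.331) = 0.13779318
    denominator = 1 - (0.396298)(0.331) - (-0.197275)(-0.0661) = 0.85578555
  phi_33 = 0.13779318 / 0.85578555 = 0.161.
Therefore phi_{33} = 0.1610.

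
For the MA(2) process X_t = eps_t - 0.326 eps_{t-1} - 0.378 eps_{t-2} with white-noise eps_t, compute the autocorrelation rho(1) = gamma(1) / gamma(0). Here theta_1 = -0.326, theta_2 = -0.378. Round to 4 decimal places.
\rho(1) = -0.1623

For an MA(q) process with theta_0 = 1, the autocovariance is
  gamma(k) = sigma^2 * sum_{i=0..q-k} theta_i * theta_{i+k},
and rho(k) = gamma(k) / gamma(0). Sigma^2 cancels.
  numerator   = (1)*(-0.326) + (-0.326)*(-0.378) = -0.202772.
  denominator = (1)^2 + (-0.326)^2 + (-0.378)^2 = 1.24916.
  rho(1) = -0.202772 / 1.24916 = -0.1623.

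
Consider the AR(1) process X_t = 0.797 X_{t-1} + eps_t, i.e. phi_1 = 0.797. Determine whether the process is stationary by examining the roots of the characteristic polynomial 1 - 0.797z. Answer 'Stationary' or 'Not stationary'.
\text{Stationary}

The AR(p) characteristic polynomial is P(z) = 1 - 0.797z.
Stationarity requires all roots to lie outside the unit circle, i.e. |z| > 1 for every root.
This is linear in z: 1 + (-0.797) z = 0  =>  z = -1/(-0.797) = 1.254705,  |z| = 1.254705.
Moduli of all roots: 1.2547.
All moduli strictly greater than 1? Yes.
Verdict: Stationary.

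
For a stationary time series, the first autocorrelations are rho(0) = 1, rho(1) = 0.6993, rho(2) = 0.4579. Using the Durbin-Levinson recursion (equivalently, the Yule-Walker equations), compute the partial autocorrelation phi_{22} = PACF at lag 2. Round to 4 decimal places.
\phi_{22} = -0.0609

The PACF at lag k is phi_{kk}, the last component of the solution
to the Yule-Walker system G_k phi = r_k where
  (G_k)_{ij} = rho(|i - j|), (r_k)_i = rho(i), i,j = 1..k.
Equivalently, Durbin-Levinson gives phi_{kk} iteratively:
  phi_{11} = rho(1)
  phi_{kk} = [rho(k) - sum_{j=1..k-1} phi_{k-1,j} rho(k-j)]
            / [1 - sum_{j=1..k-1} phi_{k-1,j} rho(j)],
  phi_{k,j} = phi_{k-1,j} - phi_{kk} phi_{k-1,k-j},  j = 1..k-1.
Step k = 1:
  phi_11 = rho(1) = 0.6993.
Step k = 2:
  phi_22 = [rho(2) - phi_11 rho(1)] / [1 - phi_11 rho(1)] = [0.4579 - (0.6993)(0.6993)] / [1 - (0.6993)(0.6993)]
         = -0.03112049 / 0.51097951 = -0.0609.
Therefore phi_{22} = -0.0609.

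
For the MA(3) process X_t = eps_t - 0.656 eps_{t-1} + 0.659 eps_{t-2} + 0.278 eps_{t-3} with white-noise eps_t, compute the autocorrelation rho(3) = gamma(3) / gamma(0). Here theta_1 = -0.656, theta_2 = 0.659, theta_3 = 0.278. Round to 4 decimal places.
\rho(3) = 0.1432

For an MA(q) process with theta_0 = 1, the autocovariance is
  gamma(k) = sigma^2 * sum_{i=0..q-k} theta_i * theta_{i+k},
and rho(k) = gamma(k) / gamma(0). Sigma^2 cancels.
  numerator   = (1)*(0.278) = 0.278.
  denominator = (1)^2 + (-0.656)^2 + (0.659)^2 + (0.278)^2 = 1.941901.
  rho(3) = 0.278 / 1.941901 = 0.1432.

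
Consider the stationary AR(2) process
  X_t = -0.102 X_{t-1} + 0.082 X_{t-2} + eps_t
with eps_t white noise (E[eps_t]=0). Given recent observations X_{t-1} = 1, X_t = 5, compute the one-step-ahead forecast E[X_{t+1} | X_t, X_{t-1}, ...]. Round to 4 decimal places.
E[X_{t+1} \mid \mathcal F_t] = -0.4280

For an AR(p) model X_t = c + sum_i phi_i X_{t-i} + eps_t, the
one-step-ahead conditional mean is
  E[X_{t+1} | X_t, ...] = c + sum_i phi_i X_{t+1-i}.
Substitute known values:
  E[X_{t+1} | ...] = (-0.102) * (5) + (0.082) * (1)
                   = -0.4280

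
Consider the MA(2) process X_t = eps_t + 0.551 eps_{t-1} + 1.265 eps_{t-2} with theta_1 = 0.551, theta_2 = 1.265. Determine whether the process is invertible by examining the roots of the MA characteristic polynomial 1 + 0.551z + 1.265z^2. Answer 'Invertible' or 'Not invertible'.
\text{Not invertible}

The MA(q) characteristic polynomial is P(z) = 1 + 0.551z + 1.265z^2.
Invertibility requires all roots to lie outside the unit circle, i.e. |z| > 1 for every root.
Set 1 + (0.551) z + (1.265) z^2 = 0, i.e. a z^2 + b z + c = 0 with a = 1.265, b = 0.551, c = 1.
Discriminant D = b^2 - 4ac = (0.551)^2 - 4*(1.265)*1 = 0.303601 - (5.06) = -4.756399.
D < 0, so the roots are the complex-conjugate pair z = (-b +/- i sqrt(-D)) / (2a) = -0.2178 +/- 0.862i.
For a conjugate pair |z|^2 = z * conj(z) = (product of roots) = c/a = 1/(1.265) = 0.790514, so |z| = sqrt(0.790514) = 0.8891 for both roots.
Moduli of all roots: 0.8891, 0.8891.
All moduli strictly greater than 1? No.
Verdict: Not invertible.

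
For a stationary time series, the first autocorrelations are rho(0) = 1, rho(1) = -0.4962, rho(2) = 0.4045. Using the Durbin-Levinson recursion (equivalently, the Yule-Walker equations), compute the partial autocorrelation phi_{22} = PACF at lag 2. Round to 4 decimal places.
\phi_{22} = 0.2100

The PACF at lag k is phi_{kk}, the last component of the solution
to the Yule-Walker system G_k phi = r_k where
  (G_k)_{ij} = rho(|i - j|), (r_k)_i = rho(i), i,j = 1..k.
Equivalently, Durbin-Levinson gives phi_{kk} iteratively:
  phi_{11} = rho(1)
  phi_{kk} = [rho(k) - sum_{j=1..k-1} phi_{k-1,j} rho(k-j)]
            / [1 - sum_{j=1..k-1} phi_{k-1,j} rho(j)],
  phi_{k,j} = phi_{k-1,j} - phi_{kk} phi_{k-1,k-j},  j = 1..k-1.
Step k = 1:
  phi_11 = rho(1) = -0.4962.
Step k = 2:
  phi_22 = [rho(2) - phi_11 rho(1)] / [1 - phi_11 rho(1)] = [0.4045 - (-0.4962)(-0.4962)] / [1 - (-0.4962)(-0.4962)]
         = 0.15828556 / 0.75378556 = 0.21.
Therefore phi_{22} = 0.2100.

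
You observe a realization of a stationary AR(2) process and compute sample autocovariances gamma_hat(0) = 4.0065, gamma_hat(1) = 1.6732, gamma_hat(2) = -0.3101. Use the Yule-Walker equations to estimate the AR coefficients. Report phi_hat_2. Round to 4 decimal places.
\hat\phi_{2} = -0.3050

The Yule-Walker equations for an AR(p) process read, in matrix form,
  Gamma_p phi = r_p,   with   (Gamma_p)_{ij} = gamma(|i - j|),
                       (r_p)_i = gamma(i),   i,j = 1..p.
Substitute the sample gammas (Toeplitz matrix and right-hand side of size 2):
  Gamma_p = [[4.0065, 1.6732], [1.6732, 4.0065]]
  r_p     = [1.6732, -0.3101]
Written out:
  4.0065 phi_1 + 1.6732 phi_2 = 1.6732
  1.6732 phi_1 + 4.0065 phi_2 = -0.3101
Solve by Cramer's rule:
  det = gamma(0)^2 - gamma(1)^2 = (4.0065)^2 - (1.6732)^2 = 16.05204225 - 2.79959824 = 13.25244401
  phi_hat_1 = [gamma(1) gamma(0) - gamma(1) gamma(2)] / det = [(1.6732)(4.0065) - (1.6732)(-0.3101)] / 13.25244401 = 7.22253512 / 13.25244401 = 0.545
  phi_hat_2 = [gamma(0) gamma(2) - gamma(1)^2] / det = [(4.0065)(-0.3101) - (1.6732)^2] / 13.25244401 = -4.04201389 / 13.25244401 = -0.305
So phi_hat = [0.5450, -0.3050].
Therefore phi_hat_2 = -0.3050.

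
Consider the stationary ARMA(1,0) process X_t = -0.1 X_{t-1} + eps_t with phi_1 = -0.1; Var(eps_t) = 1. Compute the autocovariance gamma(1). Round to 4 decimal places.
\gamma(1) = -0.1010

Multiply the model equation by X_{t-k} and take expectations. With theta_0 = psi_0 = 1 and psi_j the MA(infinity) weights, this gives
  gamma(k) - sum_i phi_i gamma(k-i) = c_k,
  c_k = sigma^2 * sum_{j=k..q} theta_j psi_{j-k}   (c_k = 0 for k > q),
using gamma(-m) = gamma(m).
Pure AR (q = 0): c_0 = sigma^2 = 1, c_k = 0 for k >= 1.
Equations for k = 0 and k = 1 (AR order 1):
  gamma(0) = phi_1 gamma(1) + c_0
  gamma(1) = phi_1 gamma(0) + c_1
Substituting the second into the first: gamma(0) (1 - phi_1^2) = c_0 + phi_1 c_1, so
  gamma(0) = c_0 / (1 - phi_1^2) = 1 / (1 - (-0.1)^2) = 1 / 0.99 = 1.010101.
  gamma(1) = phi_1 gamma(0) = (-0.1)(1.010101) = -0.10101.
Therefore gamma(1) = -0.1010 (to 4 decimal places).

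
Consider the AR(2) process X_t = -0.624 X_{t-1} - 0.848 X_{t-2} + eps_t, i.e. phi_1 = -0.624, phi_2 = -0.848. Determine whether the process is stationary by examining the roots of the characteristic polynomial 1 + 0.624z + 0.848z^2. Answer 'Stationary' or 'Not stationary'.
\text{Stationary}

The AR(p) characteristic polynomial is P(z) = 1 + 0.624z + 0.848z^2.
Stationarity requires all roots to lie outside the unit circle, i.e. |z| > 1 for every root.
Set 1 + (0.624) z + (0.848) z^2 = 0, i.e. a z^2 + b z + c = 0 with a = 0.848, b = 0.624, c = 1.
Discriminant D = b^2 - 4ac = (0.624)^2 - 4*(0.848)*1 = 0.389376 - (3.392) = -3.002624.
D < 0, so the roots are the complex-conjugate pair z = (-b +/- i sqrt(-D)) / (2a) = -0.3679 +/- 1.0217i.
For a conjugate pair |z|^2 = z * conj(z) = (product of roots) = c/a = 1/(0.848) = 1.179245, so |z| = sqrt(1.179245) = 1.0859 for both roots.
Moduli of all roots: 1.0859, 1.0859.
All moduli strictly greater than 1? Yes.
Verdict: Stationary.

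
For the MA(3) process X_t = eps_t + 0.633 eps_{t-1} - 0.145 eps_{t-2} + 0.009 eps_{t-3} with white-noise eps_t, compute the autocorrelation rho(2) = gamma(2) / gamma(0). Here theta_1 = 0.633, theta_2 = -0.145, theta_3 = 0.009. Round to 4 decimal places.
\rho(2) = -0.0980

For an MA(q) process with theta_0 = 1, the autocovariance is
  gamma(k) = sigma^2 * sum_{i=0..q-k} theta_i * theta_{i+k},
and rho(k) = gamma(k) / gamma(0). Sigma^2 cancels.
  numerator   = (1)*(-0.145) + (0.633)*(0.009) = -0.139303.
  denominator = (1)^2 + (0.633)^2 + (-0.145)^2 + (0.009)^2 = 1.421795.
  rho(2) = -0.139303 / 1.421795 = -0.0980.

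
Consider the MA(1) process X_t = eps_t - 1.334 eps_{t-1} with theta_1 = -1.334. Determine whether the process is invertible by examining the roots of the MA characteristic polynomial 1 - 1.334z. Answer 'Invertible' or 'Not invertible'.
\text{Not invertible}

The MA(q) characteristic polynomial is P(z) = 1 - 1.334z.
Invertibility requires all roots to lie outside the unit circle, i.e. |z| > 1 for every root.
This is linear in z: 1 + (-1.334) z = 0  =>  z = -1/(-1.334) = 0.749625,  |z| = 0.749625.
Moduli of all roots: 0.7496.
All moduli strictly greater than 1? No.
Verdict: Not invertible.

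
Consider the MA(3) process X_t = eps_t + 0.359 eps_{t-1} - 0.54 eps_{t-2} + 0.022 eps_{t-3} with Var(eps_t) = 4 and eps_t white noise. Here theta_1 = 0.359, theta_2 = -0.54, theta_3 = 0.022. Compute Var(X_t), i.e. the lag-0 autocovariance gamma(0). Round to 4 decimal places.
\gamma(0) = 5.6839

For an MA(q) process X_t = eps_t + sum_i theta_i eps_{t-i} with
Var(eps_t) = sigma^2, the variance is
  gamma(0) = sigma^2 * (1 + sum_i theta_i^2).
  sum_i theta_i^2 = (0.359)^2 + (-0.54)^2 + (0.022)^2 = 0.128881 + 0.2916 + 0.000484 = 0.420965.
  gamma(0) = 4 * (1 + 0.420965) = 4 * 1.420965 = 5.68386, which rounds to 5.6839.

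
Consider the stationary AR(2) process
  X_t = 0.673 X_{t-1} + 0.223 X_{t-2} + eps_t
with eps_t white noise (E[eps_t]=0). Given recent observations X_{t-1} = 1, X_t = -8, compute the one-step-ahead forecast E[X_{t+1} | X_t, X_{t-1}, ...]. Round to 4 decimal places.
E[X_{t+1} \mid \mathcal F_t] = -5.1610

For an AR(p) model X_t = c + sum_i phi_i X_{t-i} + eps_t, the
one-step-ahead conditional mean is
  E[X_{t+1} | X_t, ...] = c + sum_i phi_i X_{t+1-i}.
Substitute known values:
  E[X_{t+1} | ...] = (0.673) * (-8) + (0.223) * (1)
                   = -5.1610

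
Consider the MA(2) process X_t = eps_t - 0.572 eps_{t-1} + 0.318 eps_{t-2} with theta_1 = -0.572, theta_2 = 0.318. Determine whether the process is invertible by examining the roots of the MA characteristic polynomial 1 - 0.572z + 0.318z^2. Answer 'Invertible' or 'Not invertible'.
\text{Invertible}

The MA(q) characteristic polynomial is P(z) = 1 - 0.572z + 0.318z^2.
Invertibility requires all roots to lie outside the unit circle, i.e. |z| > 1 for every root.
Set 1 + (-0.572) z + (0.318) z^2 = 0, i.e. a z^2 + b z + c = 0 with a = 0.318, b = -0.572, c = 1.
Discriminant D = b^2 - 4ac = (-0.572)^2 - 4*(0.318)*1 = 0.327184 - (1.272) = -0.944816.
D < 0, so the roots are the complex-conjugate pair z = (-b +/- i sqrt(-D)) / (2a) = 0.8994 +/- 1.5283i.
For a conjugate pair |z|^2 = z * conj(z) = (product of roots) = c/a = 1/(0.318) = 3.144654, so |z| = sqrt(3.144654) = 1.7733 for both roots.
Moduli of all roots: 1.7733, 1.7733.
All moduli strictly greater than 1? Yes.
Verdict: Invertible.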